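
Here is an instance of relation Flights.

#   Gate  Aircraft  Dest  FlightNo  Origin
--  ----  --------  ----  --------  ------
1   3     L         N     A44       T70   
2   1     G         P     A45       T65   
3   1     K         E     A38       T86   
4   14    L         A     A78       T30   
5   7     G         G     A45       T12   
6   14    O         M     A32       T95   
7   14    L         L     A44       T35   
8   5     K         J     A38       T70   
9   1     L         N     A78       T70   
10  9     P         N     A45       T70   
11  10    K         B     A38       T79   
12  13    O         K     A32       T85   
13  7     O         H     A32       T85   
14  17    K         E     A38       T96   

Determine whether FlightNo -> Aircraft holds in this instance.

FlightNo=A44: rows 1, 7 → Aircraft = L, L ✓
FlightNo=A45: rows 2, 5, 10 → Aircraft takes values {G, P} — violation
FlightNo=A38: rows 3, 8, 11, 14 → Aircraft = K, K, K, K ✓
FlightNo=A78: rows 4, 9 → Aircraft = L, L ✓
FlightNo=A32: rows 6, 12, 13 → Aircraft = O, O, O ✓
Two rows agree on FlightNo but differ on Aircraft, so FlightNo -> Aircraft does not hold.

No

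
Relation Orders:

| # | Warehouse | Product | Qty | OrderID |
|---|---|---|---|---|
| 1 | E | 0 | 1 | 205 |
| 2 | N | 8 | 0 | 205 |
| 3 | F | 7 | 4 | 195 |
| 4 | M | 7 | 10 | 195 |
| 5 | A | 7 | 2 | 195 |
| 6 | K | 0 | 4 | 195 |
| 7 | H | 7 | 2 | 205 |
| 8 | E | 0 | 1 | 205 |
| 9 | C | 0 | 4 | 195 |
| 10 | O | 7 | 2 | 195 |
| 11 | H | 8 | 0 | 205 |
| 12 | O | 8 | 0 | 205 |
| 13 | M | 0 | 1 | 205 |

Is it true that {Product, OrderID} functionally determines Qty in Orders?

(Product=0, OrderID=205): rows 1, 8, 13 → Qty = 1, 1, 1 ✓
(Product=8, OrderID=205): rows 2, 11, 12 → Qty = 0, 0, 0 ✓
(Product=7, OrderID=195): rows 3, 4, 5, 10 → Qty takes values {4, 10, 2} — violation
(Product=0, OrderID=195): rows 6, 9 → Qty = 4, 4 ✓
(Product=7, OrderID=205): row 7 → Qty = 2 ✓
Two rows agree on {Product, OrderID} but differ on Qty, so {Product, OrderID} → Qty does not hold.

No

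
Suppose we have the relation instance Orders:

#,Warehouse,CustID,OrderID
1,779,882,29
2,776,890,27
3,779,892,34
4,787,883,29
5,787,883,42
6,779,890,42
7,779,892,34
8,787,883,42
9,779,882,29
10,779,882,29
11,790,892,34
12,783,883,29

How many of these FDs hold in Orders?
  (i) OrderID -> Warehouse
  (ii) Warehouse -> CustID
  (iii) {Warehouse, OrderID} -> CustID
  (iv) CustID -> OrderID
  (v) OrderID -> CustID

(i) OrderID -> Warehouse: OrderID=29: rows 1, 4, 9, 10, 12 → Warehouse takes values {779, 787, 783} — violation; OrderID=34: rows 3, 7, 11 → Warehouse takes values {779, 790} — violation; OrderID=42: rows 5, 6, 8 → Warehouse takes values {787, 779} — violation — fails.
(ii) Warehouse -> CustID: Warehouse=779: rows 1, 3, 6, 7, 9, 10 → CustID takes values {882, 892, 890} — violation — fails.
(iii) {Warehouse, OrderID} -> CustID: every LHS value maps to a single RHS value — holds.
(iv) CustID -> OrderID: CustID=890: rows 2, 6 → OrderID takes values {27, 42} — violation; CustID=883: rows 4, 5, 8, 12 → OrderID takes values {29, 42} — violation — fails.
(v) OrderID -> CustID: OrderID=29: rows 1, 4, 9, 10, 12 → CustID takes values {882, 883} — violation; OrderID=42: rows 5, 6, 8 → CustID takes values {883, 890} — violation — fails.
1 of the 5 dependencies holds.

1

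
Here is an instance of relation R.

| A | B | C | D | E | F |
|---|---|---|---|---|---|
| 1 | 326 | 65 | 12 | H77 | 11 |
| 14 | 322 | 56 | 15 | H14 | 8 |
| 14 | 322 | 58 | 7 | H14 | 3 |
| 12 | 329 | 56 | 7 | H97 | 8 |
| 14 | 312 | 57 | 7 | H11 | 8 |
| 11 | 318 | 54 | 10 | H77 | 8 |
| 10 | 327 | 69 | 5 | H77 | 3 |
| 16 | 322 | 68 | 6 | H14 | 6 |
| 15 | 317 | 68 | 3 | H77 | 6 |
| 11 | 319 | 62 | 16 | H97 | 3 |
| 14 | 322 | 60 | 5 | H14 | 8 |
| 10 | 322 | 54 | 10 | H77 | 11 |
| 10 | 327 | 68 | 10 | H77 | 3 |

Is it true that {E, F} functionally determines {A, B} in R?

(E=H77, F=11): 2 rows → {A,B} takes values {(1, 326), (10, 322)} — violation
(E=H14, F=8): 2 rows → {A,B} = (14, 322), (14, 322) ✓
(E=H14, F=3): 1 row → {A,B} = (14, 322) ✓
(E=H97, F=8): 1 row → {A,B} = (12, 329) ✓
(E=H11, F=8): 1 row → {A,B} = (14, 312) ✓
(E=H77, F=8): 1 row → {A,B} = (11, 318) ✓
(E=H77, F=3): 2 rows → {A,B} = (10, 327), (10, 327) ✓
(E=H14, F=6): 1 row → {A,B} = (16, 322) ✓
(E=H77, F=6): 1 row → {A,B} = (15, 317) ✓
(E=H97, F=3): 1 row → {A,B} = (11, 319) ✓
Two rows agree on {E, F} but differ on {A, B}, so {E, F} → {A, B} does not hold.

No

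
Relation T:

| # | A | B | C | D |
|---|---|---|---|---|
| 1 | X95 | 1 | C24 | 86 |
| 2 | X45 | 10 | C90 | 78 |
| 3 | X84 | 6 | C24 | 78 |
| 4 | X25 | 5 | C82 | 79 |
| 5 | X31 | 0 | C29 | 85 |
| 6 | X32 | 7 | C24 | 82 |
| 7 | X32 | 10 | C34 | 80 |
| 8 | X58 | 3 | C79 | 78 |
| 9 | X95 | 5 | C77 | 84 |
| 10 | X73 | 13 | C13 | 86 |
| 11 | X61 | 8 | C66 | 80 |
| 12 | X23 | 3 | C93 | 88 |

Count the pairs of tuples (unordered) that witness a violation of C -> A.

C=C24: violating pairs (1,3), (1,6), (3,6) — 3 pairs.

3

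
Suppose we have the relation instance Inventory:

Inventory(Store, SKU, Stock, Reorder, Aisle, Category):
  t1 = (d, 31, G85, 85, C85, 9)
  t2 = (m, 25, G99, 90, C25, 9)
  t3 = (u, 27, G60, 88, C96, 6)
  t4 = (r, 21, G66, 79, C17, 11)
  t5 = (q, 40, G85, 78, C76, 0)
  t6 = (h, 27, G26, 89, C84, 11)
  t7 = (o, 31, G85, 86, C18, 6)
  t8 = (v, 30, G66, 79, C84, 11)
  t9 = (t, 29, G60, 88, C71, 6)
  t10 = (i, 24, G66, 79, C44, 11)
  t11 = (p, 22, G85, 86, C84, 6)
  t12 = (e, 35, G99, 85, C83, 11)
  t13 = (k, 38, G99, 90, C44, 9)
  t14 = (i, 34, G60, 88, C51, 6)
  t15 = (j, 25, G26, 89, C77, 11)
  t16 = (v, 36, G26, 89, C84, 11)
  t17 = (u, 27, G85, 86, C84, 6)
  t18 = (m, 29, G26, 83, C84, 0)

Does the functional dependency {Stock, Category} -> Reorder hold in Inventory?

(Stock=G85, Category=9): row 1 → Reorder = 85 ✓
(Stock=G99, Category=9): rows 2, 13 → Reorder = 90, 90 ✓
(Stock=G60, Category=6): rows 3, 9, 14 → Reorder = 88, 88, 88 ✓
(Stock=G66, Category=11): rows 4, 8, 10 → Reorder = 79, 79, 79 ✓
(Stock=G85, Category=0): row 5 → Reorder = 78 ✓
(Stock=G26, Category=11): rows 6, 15, 16 → Reorder = 89, 89, 89 ✓
(Stock=G85, Category=6): rows 7, 11, 17 → Reorder = 86, 86, 86 ✓
(Stock=G99, Category=11): row 12 → Reorder = 85 ✓
(Stock=G26, Category=0): row 18 → Reorder = 83 ✓
Every {Stock, Category} value is associated with a single Reorder value, so {Stock, Category} -> Reorder holds.

Yes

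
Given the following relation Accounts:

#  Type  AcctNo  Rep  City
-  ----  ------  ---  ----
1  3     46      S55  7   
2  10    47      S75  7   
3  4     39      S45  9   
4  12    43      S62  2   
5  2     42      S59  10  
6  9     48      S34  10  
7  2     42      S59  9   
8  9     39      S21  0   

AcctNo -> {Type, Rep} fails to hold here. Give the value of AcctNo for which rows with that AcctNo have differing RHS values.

39

AcctNo=46: row 1 → {Type,Rep} = (3, S55) ✓
AcctNo=47: row 2 → {Type,Rep} = (10, S75) ✓
AcctNo=39: rows 3, 8 → {Type,Rep} takes values {(4, S45), (9, S21)} — violation
AcctNo=43: row 4 → {Type,Rep} = (12, S62) ✓
AcctNo=42: rows 5, 7 → {Type,Rep} = (2, S59), (2, S59) ✓
AcctNo=48: row 6 → {Type,Rep} = (9, S34) ✓
The only AcctNo value with inconsistent RHS is AcctNo=39.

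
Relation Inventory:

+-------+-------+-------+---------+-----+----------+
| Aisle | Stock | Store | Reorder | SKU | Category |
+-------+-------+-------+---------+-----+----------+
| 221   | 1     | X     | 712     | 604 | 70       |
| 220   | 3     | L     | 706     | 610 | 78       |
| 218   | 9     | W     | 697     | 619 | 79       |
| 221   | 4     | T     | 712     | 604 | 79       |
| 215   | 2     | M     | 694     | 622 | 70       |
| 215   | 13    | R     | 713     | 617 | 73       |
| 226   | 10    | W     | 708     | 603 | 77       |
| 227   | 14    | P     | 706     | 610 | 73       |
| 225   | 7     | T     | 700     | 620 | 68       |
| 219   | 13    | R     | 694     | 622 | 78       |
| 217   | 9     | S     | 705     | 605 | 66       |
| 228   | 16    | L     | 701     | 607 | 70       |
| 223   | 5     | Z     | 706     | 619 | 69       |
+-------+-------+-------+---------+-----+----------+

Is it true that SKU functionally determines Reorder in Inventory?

SKU=604: 2 rows → Reorder = 712, 712 ✓
SKU=610: 2 rows → Reorder = 706, 706 ✓
SKU=619: 2 rows → Reorder takes values {697, 706} — violation
SKU=622: 2 rows → Reorder = 694, 694 ✓
SKU=617: 1 row → Reorder = 713 ✓
SKU=603: 1 row → Reorder = 708 ✓
SKU=620: 1 row → Reorder = 700 ✓
SKU=605: 1 row → Reorder = 705 ✓
SKU=607: 1 row → Reorder = 701 ✓
Two rows agree on SKU but differ on Reorder, so SKU → Reorder does not hold.

No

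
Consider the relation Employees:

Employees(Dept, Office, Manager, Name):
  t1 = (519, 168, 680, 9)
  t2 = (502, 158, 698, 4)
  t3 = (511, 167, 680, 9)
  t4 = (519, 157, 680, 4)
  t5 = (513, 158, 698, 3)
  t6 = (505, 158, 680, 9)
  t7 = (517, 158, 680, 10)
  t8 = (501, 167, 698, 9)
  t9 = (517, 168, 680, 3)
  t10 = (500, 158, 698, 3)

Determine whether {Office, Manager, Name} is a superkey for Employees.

Rows 5 and 10 have the same {Office, Manager, Name} value (Office=158, Manager=698, Name=3) but are distinct tuples, so {Office, Manager, Name} does not determine every attribute — not a superkey.

No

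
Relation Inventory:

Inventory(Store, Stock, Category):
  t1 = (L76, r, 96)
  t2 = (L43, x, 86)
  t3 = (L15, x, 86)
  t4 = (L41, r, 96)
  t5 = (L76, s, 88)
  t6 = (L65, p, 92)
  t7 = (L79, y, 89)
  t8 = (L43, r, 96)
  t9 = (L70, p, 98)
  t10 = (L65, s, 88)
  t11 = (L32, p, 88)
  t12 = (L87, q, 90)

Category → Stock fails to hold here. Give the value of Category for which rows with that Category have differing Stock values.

Category=96: rows 1, 4, 8 → Stock = r, r, r ✓
Category=86: rows 2, 3 → Stock = x, x ✓
Category=88: rows 5, 10, 11 → Stock takes values {s, p} — violation
Category=92: row 6 → Stock = p ✓
Category=89: row 7 → Stock = y ✓
Category=98: row 9 → Stock = p ✓
Category=90: row 12 → Stock = q ✓
The only Category value with inconsistent Stock is Category=88.

88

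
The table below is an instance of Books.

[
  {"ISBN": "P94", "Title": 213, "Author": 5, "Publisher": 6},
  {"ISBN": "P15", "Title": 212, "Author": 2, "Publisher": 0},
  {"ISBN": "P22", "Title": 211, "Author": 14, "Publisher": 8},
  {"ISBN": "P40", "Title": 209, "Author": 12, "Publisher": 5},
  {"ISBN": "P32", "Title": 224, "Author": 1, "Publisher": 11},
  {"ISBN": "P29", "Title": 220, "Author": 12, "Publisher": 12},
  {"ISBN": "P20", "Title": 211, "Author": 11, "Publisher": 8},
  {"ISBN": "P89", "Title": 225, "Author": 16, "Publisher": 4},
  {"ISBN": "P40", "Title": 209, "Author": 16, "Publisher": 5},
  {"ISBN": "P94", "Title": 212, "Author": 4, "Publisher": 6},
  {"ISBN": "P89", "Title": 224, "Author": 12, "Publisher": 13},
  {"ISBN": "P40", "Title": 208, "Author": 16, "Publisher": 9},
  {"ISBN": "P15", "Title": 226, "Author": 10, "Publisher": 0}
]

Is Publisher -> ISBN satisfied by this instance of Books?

Publisher=6: 2 rows → ISBN = P94, P94 ✓
Publisher=0: 2 rows → ISBN = P15, P15 ✓
Publisher=8: 2 rows → ISBN takes values {P22, P20} — violation
Publisher=5: 2 rows → ISBN = P40, P40 ✓
Publisher=11: 1 row → ISBN = P32 ✓
Publisher=12: 1 row → ISBN = P29 ✓
Publisher=4: 1 row → ISBN = P89 ✓
Publisher=13: 1 row → ISBN = P89 ✓
Publisher=9: 1 row → ISBN = P40 ✓
Two rows agree on Publisher but differ on ISBN, so Publisher -> ISBN does not hold.

No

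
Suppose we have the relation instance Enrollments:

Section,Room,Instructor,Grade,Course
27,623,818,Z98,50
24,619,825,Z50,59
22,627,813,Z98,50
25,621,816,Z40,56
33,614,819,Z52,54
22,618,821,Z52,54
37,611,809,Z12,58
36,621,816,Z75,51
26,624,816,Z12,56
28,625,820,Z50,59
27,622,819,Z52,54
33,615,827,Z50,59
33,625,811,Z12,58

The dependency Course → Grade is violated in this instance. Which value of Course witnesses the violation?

Course=50: 2 rows → Grade = Z98, Z98 ✓
Course=59: 3 rows → Grade = Z50, Z50, Z50 ✓
Course=56: 2 rows → Grade takes values {Z40, Z12} — violation
Course=54: 3 rows → Grade = Z52, Z52, Z52 ✓
Course=58: 2 rows → Grade = Z12, Z12 ✓
Course=51: 1 row → Grade = Z75 ✓
The only Course value with inconsistent Grade is Course=56.

56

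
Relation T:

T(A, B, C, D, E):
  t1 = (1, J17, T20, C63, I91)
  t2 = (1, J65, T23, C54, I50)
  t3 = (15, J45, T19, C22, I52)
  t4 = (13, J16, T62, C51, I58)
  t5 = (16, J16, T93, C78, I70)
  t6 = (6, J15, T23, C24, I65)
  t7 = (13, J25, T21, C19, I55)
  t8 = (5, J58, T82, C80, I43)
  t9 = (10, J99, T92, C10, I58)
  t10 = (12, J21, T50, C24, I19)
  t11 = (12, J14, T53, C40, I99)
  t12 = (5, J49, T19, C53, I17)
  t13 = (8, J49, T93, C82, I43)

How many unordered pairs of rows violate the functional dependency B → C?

2

B=J16: violating pairs (4,5) — 1 pair.
B=J49: violating pairs (12,13) — 1 pair.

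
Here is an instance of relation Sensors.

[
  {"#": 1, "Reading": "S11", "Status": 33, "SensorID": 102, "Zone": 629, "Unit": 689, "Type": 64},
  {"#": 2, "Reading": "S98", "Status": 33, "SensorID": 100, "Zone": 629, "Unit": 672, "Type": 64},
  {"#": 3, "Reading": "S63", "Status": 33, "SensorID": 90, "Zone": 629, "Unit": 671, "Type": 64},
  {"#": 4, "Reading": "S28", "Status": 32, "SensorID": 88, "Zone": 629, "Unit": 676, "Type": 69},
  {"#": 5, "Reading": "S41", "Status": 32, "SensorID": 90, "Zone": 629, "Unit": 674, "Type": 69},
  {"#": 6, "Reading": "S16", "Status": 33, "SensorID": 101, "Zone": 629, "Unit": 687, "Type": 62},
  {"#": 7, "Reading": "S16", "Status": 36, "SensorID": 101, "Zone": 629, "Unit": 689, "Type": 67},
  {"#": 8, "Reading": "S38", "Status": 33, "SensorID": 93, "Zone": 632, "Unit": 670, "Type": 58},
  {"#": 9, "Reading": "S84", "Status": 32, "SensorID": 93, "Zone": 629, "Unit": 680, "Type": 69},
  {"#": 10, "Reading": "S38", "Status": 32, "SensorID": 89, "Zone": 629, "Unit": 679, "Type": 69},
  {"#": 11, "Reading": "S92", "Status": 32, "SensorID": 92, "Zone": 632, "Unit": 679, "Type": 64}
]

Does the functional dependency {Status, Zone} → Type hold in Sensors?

(Status=33, Zone=629): rows 1, 2, 3, 6 → Type takes values {64, 62} — violation
(Status=32, Zone=629): rows 4, 5, 9, 10 → Type = 69, 69, 69, 69 ✓
(Status=36, Zone=629): row 7 → Type = 67 ✓
(Status=33, Zone=632): row 8 → Type = 58 ✓
(Status=32, Zone=632): row 11 → Type = 64 ✓
Two rows agree on {Status, Zone} but differ on Type, so {Status, Zone} → Type does not hold.

No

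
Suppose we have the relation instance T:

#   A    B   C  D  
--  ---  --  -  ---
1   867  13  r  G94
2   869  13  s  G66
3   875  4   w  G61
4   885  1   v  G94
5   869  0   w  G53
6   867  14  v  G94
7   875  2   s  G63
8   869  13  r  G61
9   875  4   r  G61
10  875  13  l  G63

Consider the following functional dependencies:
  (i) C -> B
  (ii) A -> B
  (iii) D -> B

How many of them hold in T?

(i) C -> B: C=r: rows 1, 8, 9 → B takes values {13, 4} — violation; C=s: rows 2, 7 → B takes values {13, 2} — violation; C=w: rows 3, 5 → B takes values {4, 0} — violation; C=v: rows 4, 6 → B takes values {1, 14} — violation — fails.
(ii) A -> B: A=867: rows 1, 6 → B takes values {13, 14} — violation; A=869: rows 2, 5, 8 → B takes values {13, 0} — violation; A=875: rows 3, 7, 9, 10 → B takes values {4, 2, 13} — violation — fails.
(iii) D -> B: D=G94: rows 1, 4, 6 → B takes values {13, 1, 14} — violation; D=G61: rows 3, 8, 9 → B takes values {4, 13} — violation; D=G63: rows 7, 10 → B takes values {2, 13} — violation — fails.
None of the 3 dependencies hold.

0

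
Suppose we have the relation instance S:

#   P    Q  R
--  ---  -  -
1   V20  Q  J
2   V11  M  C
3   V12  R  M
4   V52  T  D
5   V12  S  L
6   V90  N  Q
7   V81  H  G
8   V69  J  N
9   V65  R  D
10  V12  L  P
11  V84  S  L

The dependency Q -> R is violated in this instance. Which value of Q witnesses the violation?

R

Q=Q: row 1 → R = J ✓
Q=M: row 2 → R = C ✓
Q=R: rows 3, 9 → R takes values {M, D} — violation
Q=T: row 4 → R = D ✓
Q=S: rows 5, 11 → R = L, L ✓
Q=N: row 6 → R = Q ✓
Q=H: row 7 → R = G ✓
Q=J: row 8 → R = N ✓
Q=L: row 10 → R = P ✓
The only Q value with inconsistent R is Q=R.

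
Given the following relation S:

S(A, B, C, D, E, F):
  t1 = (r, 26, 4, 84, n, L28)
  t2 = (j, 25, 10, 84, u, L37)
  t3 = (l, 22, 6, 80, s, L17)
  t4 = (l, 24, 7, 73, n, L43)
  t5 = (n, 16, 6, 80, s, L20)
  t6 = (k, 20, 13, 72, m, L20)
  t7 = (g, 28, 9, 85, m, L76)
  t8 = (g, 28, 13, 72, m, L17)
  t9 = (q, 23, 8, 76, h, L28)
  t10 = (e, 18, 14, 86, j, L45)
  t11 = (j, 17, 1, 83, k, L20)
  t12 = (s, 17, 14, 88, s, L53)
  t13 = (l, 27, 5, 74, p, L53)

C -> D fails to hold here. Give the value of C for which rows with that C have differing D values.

C=4: row 1 → D = 84 ✓
C=10: row 2 → D = 84 ✓
C=6: rows 3, 5 → D = 80, 80 ✓
C=7: row 4 → D = 73 ✓
C=13: rows 6, 8 → D = 72, 72 ✓
C=9: row 7 → D = 85 ✓
C=8: row 9 → D = 76 ✓
C=14: rows 10, 12 → D takes values {86, 88} — violation
C=1: row 11 → D = 83 ✓
C=5: row 13 → D = 74 ✓
The only C value with inconsistent D is C=14.

14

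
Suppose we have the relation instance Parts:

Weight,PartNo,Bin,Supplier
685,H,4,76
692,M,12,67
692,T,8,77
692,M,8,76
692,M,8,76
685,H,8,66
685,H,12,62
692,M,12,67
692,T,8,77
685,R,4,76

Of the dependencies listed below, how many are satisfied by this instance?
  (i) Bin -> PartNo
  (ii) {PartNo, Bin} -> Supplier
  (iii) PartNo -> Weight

(i) Bin -> PartNo: Bin=4: 2 rows → PartNo takes values {H, R} — violation; Bin=12: 3 rows → PartNo takes values {M, H} — violation; Bin=8: 5 rows → PartNo takes values {T, M, H} — violation — fails.
(ii) {PartNo, Bin} -> Supplier: every LHS value maps to a single RHS value — holds.
(iii) PartNo -> Weight: every LHS value maps to a single RHS value — holds.
2 of the 3 dependencies hold.

2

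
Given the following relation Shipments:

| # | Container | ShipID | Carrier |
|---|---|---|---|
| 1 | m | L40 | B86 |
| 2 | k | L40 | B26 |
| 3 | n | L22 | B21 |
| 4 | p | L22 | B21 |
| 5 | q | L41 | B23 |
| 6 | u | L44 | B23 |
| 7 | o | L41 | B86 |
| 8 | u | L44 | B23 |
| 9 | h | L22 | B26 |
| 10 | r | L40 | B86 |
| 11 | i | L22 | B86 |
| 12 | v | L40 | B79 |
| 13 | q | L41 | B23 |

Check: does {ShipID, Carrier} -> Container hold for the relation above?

No

(ShipID=L40, Carrier=B86): rows 1, 10 → Container takes values {m, r} — violation
(ShipID=L40, Carrier=B26): row 2 → Container = k ✓
(ShipID=L22, Carrier=B21): rows 3, 4 → Container takes values {n, p} — violation
(ShipID=L41, Carrier=B23): rows 5, 13 → Container = q, q ✓
(ShipID=L44, Carrier=B23): rows 6, 8 → Container = u, u ✓
(ShipID=L41, Carrier=B86): row 7 → Container = o ✓
(ShipID=L22, Carrier=B26): row 9 → Container = h ✓
(ShipID=L22, Carrier=B86): row 11 → Container = i ✓
(ShipID=L40, Carrier=B79): row 12 → Container = v ✓
Two rows agree on {ShipID, Carrier} but differ on Container, so {ShipID, Carrier} -> Container does not hold.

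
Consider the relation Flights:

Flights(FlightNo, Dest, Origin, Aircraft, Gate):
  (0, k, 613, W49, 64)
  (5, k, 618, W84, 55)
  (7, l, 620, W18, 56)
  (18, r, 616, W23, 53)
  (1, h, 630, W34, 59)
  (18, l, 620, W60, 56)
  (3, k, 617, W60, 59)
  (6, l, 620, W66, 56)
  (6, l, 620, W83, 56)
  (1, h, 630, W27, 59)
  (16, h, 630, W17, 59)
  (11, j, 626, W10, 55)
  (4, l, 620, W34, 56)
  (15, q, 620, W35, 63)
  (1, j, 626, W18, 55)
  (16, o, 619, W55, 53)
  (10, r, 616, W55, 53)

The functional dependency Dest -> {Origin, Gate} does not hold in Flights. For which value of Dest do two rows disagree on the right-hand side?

Dest=k: 3 rows → {Origin,Gate} takes values {(613, 64), (618, 55), (617, 59)} — violation
Dest=l: 5 rows → {Origin,Gate} = (620, 56), (620, 56), (620, 56), (620, 56), (620, 56) ✓
Dest=r: 2 rows → {Origin,Gate} = (616, 53), (616, 53) ✓
Dest=h: 3 rows → {Origin,Gate} = (630, 59), (630, 59), (630, 59) ✓
Dest=j: 2 rows → {Origin,Gate} = (626, 55), (626, 55) ✓
Dest=q: 1 row → {Origin,Gate} = (620, 63) ✓
Dest=o: 1 row → {Origin,Gate} = (619, 53) ✓
The only Dest value with inconsistent RHS is Dest=k.

k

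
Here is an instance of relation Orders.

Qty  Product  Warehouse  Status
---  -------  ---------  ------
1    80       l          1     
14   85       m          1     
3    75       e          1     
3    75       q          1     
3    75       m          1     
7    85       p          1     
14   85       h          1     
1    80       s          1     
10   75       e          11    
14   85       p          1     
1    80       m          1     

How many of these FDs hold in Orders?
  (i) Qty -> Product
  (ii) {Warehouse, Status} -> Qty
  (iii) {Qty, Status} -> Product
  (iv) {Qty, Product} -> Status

(i) Qty -> Product: every LHS value maps to a single RHS value — holds.
(ii) {Warehouse, Status} -> Qty: (Warehouse=m, Status=1): 3 rows → Qty takes values {14, 3, 1} — violation; (Warehouse=p, Status=1): 2 rows → Qty takes values {7, 14} — violation — fails.
(iii) {Qty, Status} -> Product: every LHS value maps to a single RHS value — holds.
(iv) {Qty, Product} -> Status: every LHS value maps to a single RHS value — holds.
3 of the 4 dependencies hold.

3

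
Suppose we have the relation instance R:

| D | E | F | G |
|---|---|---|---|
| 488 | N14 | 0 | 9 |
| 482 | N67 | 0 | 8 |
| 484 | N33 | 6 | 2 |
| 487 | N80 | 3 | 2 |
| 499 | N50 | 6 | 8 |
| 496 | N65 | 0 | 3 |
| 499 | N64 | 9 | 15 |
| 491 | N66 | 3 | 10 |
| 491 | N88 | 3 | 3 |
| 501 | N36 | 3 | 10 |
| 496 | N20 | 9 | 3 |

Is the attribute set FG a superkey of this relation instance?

Two distinct rows share (F=3, G=10), so FG does not determine every attribute — not a superkey.

No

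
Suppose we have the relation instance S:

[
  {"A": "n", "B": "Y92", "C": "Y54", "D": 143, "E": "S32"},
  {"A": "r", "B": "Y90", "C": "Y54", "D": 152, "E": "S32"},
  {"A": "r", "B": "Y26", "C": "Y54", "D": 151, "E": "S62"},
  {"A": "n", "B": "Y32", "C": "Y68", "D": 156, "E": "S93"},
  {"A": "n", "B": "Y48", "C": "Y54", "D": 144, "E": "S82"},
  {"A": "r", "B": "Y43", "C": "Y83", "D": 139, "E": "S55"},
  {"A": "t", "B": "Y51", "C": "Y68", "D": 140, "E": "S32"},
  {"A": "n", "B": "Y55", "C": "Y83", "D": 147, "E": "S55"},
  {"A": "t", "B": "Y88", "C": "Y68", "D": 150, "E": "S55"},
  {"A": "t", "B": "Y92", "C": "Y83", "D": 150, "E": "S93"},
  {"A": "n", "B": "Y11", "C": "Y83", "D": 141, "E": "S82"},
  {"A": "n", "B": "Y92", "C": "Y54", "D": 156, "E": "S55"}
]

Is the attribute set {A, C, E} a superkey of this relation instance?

All 12 rows have distinct {A, C, E} values, so {A, C, E} → (all attributes) holds and {A, C, E} is a superkey.

Yes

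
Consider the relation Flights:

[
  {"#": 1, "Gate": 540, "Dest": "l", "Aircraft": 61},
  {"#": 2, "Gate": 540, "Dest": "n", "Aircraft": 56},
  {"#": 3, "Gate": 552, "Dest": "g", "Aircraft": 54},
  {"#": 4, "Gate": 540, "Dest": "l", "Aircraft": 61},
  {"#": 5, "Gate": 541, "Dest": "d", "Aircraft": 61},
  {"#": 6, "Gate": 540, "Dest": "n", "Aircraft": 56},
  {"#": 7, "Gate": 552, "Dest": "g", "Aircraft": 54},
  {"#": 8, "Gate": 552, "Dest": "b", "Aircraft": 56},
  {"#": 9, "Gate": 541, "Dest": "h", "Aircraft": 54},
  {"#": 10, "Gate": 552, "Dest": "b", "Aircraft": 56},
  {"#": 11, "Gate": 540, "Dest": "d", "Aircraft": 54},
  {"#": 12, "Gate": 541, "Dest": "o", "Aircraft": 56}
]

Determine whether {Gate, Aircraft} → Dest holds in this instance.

Yes

(Gate=540, Aircraft=61): rows 1, 4 → Dest = l, l ✓
(Gate=540, Aircraft=56): rows 2, 6 → Dest = n, n ✓
(Gate=552, Aircraft=54): rows 3, 7 → Dest = g, g ✓
(Gate=541, Aircraft=61): row 5 → Dest = d ✓
(Gate=552, Aircraft=56): rows 8, 10 → Dest = b, b ✓
(Gate=541, Aircraft=54): row 9 → Dest = h ✓
(Gate=540, Aircraft=54): row 11 → Dest = d ✓
(Gate=541, Aircraft=56): row 12 → Dest = o ✓
Every {Gate, Aircraft} value is associated with a single Dest value, so {Gate, Aircraft} → Dest holds.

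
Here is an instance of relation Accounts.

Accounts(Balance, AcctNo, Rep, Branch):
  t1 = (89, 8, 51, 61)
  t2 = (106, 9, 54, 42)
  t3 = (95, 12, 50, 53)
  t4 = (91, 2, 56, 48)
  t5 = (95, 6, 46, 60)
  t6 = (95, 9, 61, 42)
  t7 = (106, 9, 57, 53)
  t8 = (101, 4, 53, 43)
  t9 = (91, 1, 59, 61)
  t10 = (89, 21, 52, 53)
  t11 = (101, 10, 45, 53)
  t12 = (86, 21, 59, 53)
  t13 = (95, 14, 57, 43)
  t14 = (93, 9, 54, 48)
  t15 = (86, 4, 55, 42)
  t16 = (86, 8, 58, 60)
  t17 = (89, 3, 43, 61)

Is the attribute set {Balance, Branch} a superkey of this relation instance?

No

Rows 1 and 17 have the same {Balance, Branch} value (Balance=89, Branch=61) but are distinct tuples, so {Balance, Branch} does not determine every attribute — not a superkey.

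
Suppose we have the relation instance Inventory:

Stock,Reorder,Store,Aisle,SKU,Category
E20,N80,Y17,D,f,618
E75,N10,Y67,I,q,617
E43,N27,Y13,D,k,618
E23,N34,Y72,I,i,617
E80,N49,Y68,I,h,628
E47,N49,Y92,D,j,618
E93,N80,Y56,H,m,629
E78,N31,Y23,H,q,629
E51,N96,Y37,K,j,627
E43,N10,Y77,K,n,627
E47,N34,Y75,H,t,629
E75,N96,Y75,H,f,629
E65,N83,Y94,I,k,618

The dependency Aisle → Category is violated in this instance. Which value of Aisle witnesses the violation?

Aisle=D: 3 rows → Category = 618, 618, 618 ✓
Aisle=I: 4 rows → Category takes values {617, 628, 618} — violation
Aisle=H: 4 rows → Category = 629, 629, 629, 629 ✓
Aisle=K: 2 rows → Category = 627, 627 ✓
The only Aisle value with inconsistent Category is Aisle=I.

I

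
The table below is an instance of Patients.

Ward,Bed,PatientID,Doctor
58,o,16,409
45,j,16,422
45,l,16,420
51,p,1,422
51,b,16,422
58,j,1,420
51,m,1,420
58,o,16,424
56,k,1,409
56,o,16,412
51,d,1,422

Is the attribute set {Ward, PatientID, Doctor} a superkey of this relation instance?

No

Two distinct rows share (Ward=51, PatientID=1, Doctor=422), so {Ward, PatientID, Doctor} does not determine every attribute — not a superkey.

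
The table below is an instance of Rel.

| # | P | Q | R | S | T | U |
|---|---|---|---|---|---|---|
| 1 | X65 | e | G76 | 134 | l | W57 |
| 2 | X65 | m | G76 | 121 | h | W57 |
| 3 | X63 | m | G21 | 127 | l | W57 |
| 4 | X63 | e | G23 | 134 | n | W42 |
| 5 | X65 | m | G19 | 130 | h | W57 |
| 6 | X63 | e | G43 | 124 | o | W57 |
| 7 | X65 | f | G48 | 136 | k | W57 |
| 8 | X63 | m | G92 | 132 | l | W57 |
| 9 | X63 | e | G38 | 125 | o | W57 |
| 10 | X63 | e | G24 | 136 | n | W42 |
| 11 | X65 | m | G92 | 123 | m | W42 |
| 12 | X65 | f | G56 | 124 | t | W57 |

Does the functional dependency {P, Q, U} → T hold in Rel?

No

(P=X65, Q=e, U=W57): row 1 → T = l ✓
(P=X65, Q=m, U=W57): rows 2, 5 → T = h, h ✓
(P=X63, Q=m, U=W57): rows 3, 8 → T = l, l ✓
(P=X63, Q=e, U=W42): rows 4, 10 → T = n, n ✓
(P=X63, Q=e, U=W57): rows 6, 9 → T = o, o ✓
(P=X65, Q=f, U=W57): rows 7, 12 → T takes values {k, t} — violation
(P=X65, Q=m, U=W42): row 11 → T = m ✓
Two rows agree on {P, Q, U} but differ on T, so {P, Q, U} → T does not hold.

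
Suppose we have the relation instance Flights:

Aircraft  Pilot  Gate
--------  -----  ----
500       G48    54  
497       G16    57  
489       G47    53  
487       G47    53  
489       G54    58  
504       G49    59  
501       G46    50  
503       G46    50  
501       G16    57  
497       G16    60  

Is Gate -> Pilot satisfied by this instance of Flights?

Gate=54: 1 row → Pilot = G48 ✓
Gate=57: 2 rows → Pilot = G16, G16 ✓
Gate=53: 2 rows → Pilot = G47, G47 ✓
Gate=58: 1 row → Pilot = G54 ✓
Gate=59: 1 row → Pilot = G49 ✓
Gate=50: 2 rows → Pilot = G46, G46 ✓
Gate=60: 1 row → Pilot = G16 ✓
Every Gate value is associated with a single Pilot value, so Gate -> Pilot holds.

Yes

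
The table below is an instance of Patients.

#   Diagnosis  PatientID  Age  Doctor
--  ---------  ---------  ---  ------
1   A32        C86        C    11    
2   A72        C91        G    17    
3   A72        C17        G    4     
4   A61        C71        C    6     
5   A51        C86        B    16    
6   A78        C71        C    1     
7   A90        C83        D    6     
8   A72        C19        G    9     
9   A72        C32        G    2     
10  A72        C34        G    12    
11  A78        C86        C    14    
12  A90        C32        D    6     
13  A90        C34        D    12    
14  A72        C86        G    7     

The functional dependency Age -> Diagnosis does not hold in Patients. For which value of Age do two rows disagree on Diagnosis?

Age=C: rows 1, 4, 6, 11 → Diagnosis takes values {A32, A61, A78} — violation
Age=G: rows 2, 3, 8, 9, 10, 14 → Diagnosis = A72, A72, A72, A72, A72, A72 ✓
Age=B: row 5 → Diagnosis = A51 ✓
Age=D: rows 7, 12, 13 → Diagnosis = A90, A90, A90 ✓
The only Age value with inconsistent Diagnosis is Age=C.

C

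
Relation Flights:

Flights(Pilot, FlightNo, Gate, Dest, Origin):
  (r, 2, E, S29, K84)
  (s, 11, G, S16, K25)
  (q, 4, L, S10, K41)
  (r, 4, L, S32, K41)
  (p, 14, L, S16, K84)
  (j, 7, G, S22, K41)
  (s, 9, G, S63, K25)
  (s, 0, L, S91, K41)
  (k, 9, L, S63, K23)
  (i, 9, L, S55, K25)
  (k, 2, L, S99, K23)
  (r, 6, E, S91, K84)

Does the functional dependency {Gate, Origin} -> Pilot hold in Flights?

(Gate=E, Origin=K84): 2 rows → Pilot = r, r ✓
(Gate=G, Origin=K25): 2 rows → Pilot = s, s ✓
(Gate=L, Origin=K41): 3 rows → Pilot takes values {q, r, s} — violation
(Gate=L, Origin=K84): 1 row → Pilot = p ✓
(Gate=G, Origin=K41): 1 row → Pilot = j ✓
(Gate=L, Origin=K23): 2 rows → Pilot = k, k ✓
(Gate=L, Origin=K25): 1 row → Pilot = i ✓
Two rows agree on {Gate, Origin} but differ on Pilot, so {Gate, Origin} -> Pilot does not hold.

No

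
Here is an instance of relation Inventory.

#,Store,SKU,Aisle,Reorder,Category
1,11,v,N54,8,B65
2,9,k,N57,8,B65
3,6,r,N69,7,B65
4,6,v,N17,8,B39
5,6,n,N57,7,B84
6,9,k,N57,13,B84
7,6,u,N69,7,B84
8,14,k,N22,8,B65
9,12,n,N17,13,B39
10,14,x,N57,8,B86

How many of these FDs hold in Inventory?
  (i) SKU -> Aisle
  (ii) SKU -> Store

(i) SKU -> Aisle: SKU=v: rows 1, 4 → Aisle takes values {N54, N17} — violation; SKU=k: rows 2, 6, 8 → Aisle takes values {N57, N22} — violation; SKU=n: rows 5, 9 → Aisle takes values {N57, N17} — violation — fails.
(ii) SKU -> Store: SKU=v: rows 1, 4 → Store takes values {11, 6} — violation; SKU=k: rows 2, 6, 8 → Store takes values {9, 14} — violation; SKU=n: rows 5, 9 → Store takes values {6, 12} — violation — fails.
None of the 2 dependencies hold.

0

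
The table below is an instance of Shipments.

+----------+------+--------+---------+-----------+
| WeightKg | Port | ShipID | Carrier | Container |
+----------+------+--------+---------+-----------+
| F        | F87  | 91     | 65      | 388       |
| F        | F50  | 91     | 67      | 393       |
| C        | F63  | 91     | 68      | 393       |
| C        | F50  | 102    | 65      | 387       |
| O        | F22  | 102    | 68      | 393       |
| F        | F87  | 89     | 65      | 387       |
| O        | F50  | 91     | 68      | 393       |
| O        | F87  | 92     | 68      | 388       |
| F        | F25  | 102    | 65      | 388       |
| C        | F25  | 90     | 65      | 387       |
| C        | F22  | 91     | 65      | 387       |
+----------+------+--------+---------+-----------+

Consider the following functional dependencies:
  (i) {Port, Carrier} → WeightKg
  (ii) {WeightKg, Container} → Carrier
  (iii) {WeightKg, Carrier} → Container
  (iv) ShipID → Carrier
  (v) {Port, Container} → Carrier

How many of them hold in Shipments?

(i) {Port, Carrier} → WeightKg: (Port=F25, Carrier=65): 2 rows → WeightKg takes values {F, C} — violation — fails.
(ii) {WeightKg, Container} → Carrier: every LHS value maps to a single RHS value — holds.
(iii) {WeightKg, Carrier} → Container: (WeightKg=F, Carrier=65): 3 rows → Container takes values {388, 387} — violation; (WeightKg=O, Carrier=68): 3 rows → Container takes values {393, 388} — violation — fails.
(iv) ShipID → Carrier: ShipID=91: 5 rows → Carrier takes values {65, 67, 68} — violation; ShipID=102: 3 rows → Carrier takes values {65, 68} — violation — fails.
(v) {Port, Container} → Carrier: (Port=F87, Container=388): 2 rows → Carrier takes values {65, 68} — violation; (Port=F50, Container=393): 2 rows → Carrier takes values {67, 68} — violation — fails.
1 of the 5 dependencies holds.

1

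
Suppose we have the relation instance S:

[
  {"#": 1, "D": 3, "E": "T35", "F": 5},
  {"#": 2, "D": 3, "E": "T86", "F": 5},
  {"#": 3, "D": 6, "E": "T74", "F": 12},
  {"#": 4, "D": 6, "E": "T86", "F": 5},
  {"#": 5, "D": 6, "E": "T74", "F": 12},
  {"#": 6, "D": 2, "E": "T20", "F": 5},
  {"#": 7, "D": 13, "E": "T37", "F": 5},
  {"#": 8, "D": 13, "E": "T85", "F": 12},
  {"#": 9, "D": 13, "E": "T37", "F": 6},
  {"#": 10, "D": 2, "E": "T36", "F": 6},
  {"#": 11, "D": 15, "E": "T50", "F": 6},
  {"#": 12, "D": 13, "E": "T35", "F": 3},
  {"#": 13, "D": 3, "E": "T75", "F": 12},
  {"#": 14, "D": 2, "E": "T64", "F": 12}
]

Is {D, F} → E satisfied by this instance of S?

No

(D=3, F=5): rows 1, 2 → E takes values {T35, T86} — violation
(D=6, F=12): rows 3, 5 → E = T74, T74 ✓
(D=6, F=5): row 4 → E = T86 ✓
(D=2, F=5): row 6 → E = T20 ✓
(D=13, F=5): row 7 → E = T37 ✓
(D=13, F=12): row 8 → E = T85 ✓
(D=13, F=6): row 9 → E = T37 ✓
(D=2, F=6): row 10 → E = T36 ✓
(D=15, F=6): row 11 → E = T50 ✓
(D=13, F=3): row 12 → E = T35 ✓
(D=3, F=12): row 13 → E = T75 ✓
(D=2, F=12): row 14 → E = T64 ✓
Two rows agree on {D, F} but differ on E, so {D, F} → E does not hold.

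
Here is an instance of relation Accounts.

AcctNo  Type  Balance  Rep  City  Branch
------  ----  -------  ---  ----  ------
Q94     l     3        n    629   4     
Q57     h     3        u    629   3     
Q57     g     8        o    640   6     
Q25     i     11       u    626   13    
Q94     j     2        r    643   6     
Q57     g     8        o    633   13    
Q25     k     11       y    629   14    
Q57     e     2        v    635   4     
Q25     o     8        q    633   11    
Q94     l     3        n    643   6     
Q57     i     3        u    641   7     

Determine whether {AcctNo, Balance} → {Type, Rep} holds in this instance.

(AcctNo=Q94, Balance=3): 2 rows → {Type,Rep} = (l, n), (l, n) ✓
(AcctNo=Q57, Balance=3): 2 rows → {Type,Rep} takes values {(h, u), (i, u)} — violation
(AcctNo=Q57, Balance=8): 2 rows → {Type,Rep} = (g, o), (g, o) ✓
(AcctNo=Q25, Balance=11): 2 rows → {Type,Rep} takes values {(i, u), (k, y)} — violation
(AcctNo=Q94, Balance=2): 1 row → {Type,Rep} = (j, r) ✓
(AcctNo=Q57, Balance=2): 1 row → {Type,Rep} = (e, v) ✓
(AcctNo=Q25, Balance=8): 1 row → {Type,Rep} = (o, q) ✓
Two rows agree on {AcctNo, Balance} but differ on {Type, Rep}, so {AcctNo, Balance} → {Type, Rep} does not hold.

No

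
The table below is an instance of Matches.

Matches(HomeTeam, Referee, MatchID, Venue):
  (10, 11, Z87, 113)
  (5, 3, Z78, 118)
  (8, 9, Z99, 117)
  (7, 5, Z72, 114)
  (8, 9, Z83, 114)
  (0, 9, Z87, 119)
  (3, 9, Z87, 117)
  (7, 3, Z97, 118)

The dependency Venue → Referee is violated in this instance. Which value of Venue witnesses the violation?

114

Venue=113: 1 row → Referee = 11 ✓
Venue=118: 2 rows → Referee = 3, 3 ✓
Venue=117: 2 rows → Referee = 9, 9 ✓
Venue=114: 2 rows → Referee takes values {5, 9} — violation
Venue=119: 1 row → Referee = 9 ✓
The only Venue value with inconsistent Referee is Venue=114.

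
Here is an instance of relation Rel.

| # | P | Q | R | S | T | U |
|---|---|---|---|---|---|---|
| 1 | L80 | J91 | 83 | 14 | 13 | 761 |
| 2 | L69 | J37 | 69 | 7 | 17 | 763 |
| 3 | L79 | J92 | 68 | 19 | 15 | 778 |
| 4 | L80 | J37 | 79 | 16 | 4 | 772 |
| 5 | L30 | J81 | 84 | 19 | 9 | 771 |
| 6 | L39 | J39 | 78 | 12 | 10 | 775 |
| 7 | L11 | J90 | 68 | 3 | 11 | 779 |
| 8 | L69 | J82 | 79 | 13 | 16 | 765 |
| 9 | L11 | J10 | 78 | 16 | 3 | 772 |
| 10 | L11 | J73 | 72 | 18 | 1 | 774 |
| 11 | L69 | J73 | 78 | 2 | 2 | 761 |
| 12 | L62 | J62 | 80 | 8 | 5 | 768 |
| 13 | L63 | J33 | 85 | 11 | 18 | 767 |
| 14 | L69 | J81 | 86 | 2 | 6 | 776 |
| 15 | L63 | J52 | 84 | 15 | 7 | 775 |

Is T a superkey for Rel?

All 15 rows have distinct T values, so T → (all attributes) holds and T is a superkey.

Yes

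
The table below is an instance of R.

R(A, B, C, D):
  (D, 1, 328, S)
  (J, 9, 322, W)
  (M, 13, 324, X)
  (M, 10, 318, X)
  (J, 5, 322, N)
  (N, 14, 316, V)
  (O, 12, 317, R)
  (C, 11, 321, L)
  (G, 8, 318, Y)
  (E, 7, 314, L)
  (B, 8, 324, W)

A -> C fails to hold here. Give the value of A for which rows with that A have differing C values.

A=D: 1 row → C = 328 ✓
A=J: 2 rows → C = 322, 322 ✓
A=M: 2 rows → C takes values {324, 318} — violation
A=N: 1 row → C = 316 ✓
A=O: 1 row → C = 317 ✓
A=C: 1 row → C = 321 ✓
A=G: 1 row → C = 318 ✓
A=E: 1 row → C = 314 ✓
A=B: 1 row → C = 324 ✓
The only A value with inconsistent C is A=M.

M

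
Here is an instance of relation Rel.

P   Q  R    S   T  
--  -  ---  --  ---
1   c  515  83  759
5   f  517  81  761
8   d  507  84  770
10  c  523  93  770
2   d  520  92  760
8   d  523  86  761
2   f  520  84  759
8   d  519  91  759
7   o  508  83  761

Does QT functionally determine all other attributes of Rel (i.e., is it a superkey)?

All 9 rows have distinct QT values, so QT → (all attributes) holds and QT is a superkey.

Yes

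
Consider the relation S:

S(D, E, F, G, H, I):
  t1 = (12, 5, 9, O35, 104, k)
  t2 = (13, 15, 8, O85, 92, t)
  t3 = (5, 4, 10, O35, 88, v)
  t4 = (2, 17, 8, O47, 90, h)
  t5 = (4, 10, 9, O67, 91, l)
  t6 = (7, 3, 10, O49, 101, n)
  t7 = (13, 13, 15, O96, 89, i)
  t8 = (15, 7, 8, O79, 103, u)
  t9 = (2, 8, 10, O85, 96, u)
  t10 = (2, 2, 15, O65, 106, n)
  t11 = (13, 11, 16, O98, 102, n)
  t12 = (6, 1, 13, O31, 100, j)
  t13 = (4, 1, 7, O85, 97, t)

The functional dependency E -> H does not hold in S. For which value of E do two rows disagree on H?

E=5: row 1 → H = 104 ✓
E=15: row 2 → H = 92 ✓
E=4: row 3 → H = 88 ✓
E=17: row 4 → H = 90 ✓
E=10: row 5 → H = 91 ✓
E=3: row 6 → H = 101 ✓
E=13: row 7 → H = 89 ✓
E=7: row 8 → H = 103 ✓
E=8: row 9 → H = 96 ✓
E=2: row 10 → H = 106 ✓
E=11: row 11 → H = 102 ✓
E=1: rows 12, 13 → H takes values {100, 97} — violation
The only E value with inconsistent H is E=1.

1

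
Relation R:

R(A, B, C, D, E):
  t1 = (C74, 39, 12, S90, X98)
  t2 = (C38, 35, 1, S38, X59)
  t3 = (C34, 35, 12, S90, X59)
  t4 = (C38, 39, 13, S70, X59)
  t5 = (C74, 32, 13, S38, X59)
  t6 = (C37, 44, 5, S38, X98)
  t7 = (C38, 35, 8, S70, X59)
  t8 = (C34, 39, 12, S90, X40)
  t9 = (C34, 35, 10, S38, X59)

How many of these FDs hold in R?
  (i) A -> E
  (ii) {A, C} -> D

1

(i) A -> E: A=C74: rows 1, 5 → E takes values {X98, X59} — violation; A=C34: rows 3, 8, 9 → E takes values {X59, X40} — violation — fails.
(ii) {A, C} -> D: every LHS value maps to a single RHS value — holds.
1 of the 2 dependencies holds.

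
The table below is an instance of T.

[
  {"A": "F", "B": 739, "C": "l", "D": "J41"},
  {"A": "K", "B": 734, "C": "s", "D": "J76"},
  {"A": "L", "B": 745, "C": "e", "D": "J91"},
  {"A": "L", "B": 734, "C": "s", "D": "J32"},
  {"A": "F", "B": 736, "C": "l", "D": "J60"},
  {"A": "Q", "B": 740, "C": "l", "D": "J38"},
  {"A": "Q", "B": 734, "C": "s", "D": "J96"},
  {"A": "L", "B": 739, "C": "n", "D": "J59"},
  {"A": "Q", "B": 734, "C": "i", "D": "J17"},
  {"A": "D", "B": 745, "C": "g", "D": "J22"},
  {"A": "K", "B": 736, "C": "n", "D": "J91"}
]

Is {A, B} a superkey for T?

No

Two distinct rows share (A=Q, B=734), so {A, B} does not determine every attribute — not a superkey.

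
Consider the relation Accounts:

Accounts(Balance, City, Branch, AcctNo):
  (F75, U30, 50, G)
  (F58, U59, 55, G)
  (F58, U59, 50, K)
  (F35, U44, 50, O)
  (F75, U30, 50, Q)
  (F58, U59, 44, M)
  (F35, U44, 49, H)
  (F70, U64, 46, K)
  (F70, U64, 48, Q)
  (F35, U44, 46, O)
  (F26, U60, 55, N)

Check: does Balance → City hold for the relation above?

Balance=F75: 2 rows → City = U30, U30 ✓
Balance=F58: 3 rows → City = U59, U59, U59 ✓
Balance=F35: 3 rows → City = U44, U44, U44 ✓
Balance=F70: 2 rows → City = U64, U64 ✓
Balance=F26: 1 row → City = U60 ✓
Every Balance value is associated with a single City value, so Balance → City holds.

Yes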